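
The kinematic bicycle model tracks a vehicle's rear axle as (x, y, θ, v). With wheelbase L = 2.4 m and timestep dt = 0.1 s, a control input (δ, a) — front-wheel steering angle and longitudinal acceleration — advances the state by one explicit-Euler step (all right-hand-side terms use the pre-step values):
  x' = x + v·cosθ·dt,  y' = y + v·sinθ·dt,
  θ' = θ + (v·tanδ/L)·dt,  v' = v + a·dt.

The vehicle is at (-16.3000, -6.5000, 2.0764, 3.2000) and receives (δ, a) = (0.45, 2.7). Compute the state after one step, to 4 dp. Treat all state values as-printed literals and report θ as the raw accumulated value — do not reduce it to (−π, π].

(-16.4550, -6.2200, 2.1408, 3.4700)

x' = -16.3000 + 3.2000·cos(2.0764)·0.1 = -16.4550
y' = -6.5000 + 3.2000·sin(2.0764)·0.1 = -6.2200
θ' = 2.0764 + (3.2000/2.4)·tan(0.45)·0.1 = 2.1408
v' = 3.2000 + 2.7000·0.1 = 3.4700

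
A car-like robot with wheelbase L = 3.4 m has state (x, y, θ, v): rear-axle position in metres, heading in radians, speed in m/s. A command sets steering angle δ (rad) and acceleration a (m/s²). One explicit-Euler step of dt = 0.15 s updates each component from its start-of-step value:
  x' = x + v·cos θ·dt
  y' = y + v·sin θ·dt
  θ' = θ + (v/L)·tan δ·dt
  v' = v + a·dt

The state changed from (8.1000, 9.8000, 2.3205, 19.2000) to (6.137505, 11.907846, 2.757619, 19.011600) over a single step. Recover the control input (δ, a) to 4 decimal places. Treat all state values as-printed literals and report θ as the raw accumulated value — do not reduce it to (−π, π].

a = (v'−v)/dt = (-0.188400)/0.15 = -1.2560
Δθ = θ'−θ = 0.437119;  (v·dt/L) = 19.2000·0.15/3.4 = 0.847059
tan δ = Δθ·L/(v·dt) = 0.516043  →  δ = 0.4764

δ = 0.4764, a = -1.2560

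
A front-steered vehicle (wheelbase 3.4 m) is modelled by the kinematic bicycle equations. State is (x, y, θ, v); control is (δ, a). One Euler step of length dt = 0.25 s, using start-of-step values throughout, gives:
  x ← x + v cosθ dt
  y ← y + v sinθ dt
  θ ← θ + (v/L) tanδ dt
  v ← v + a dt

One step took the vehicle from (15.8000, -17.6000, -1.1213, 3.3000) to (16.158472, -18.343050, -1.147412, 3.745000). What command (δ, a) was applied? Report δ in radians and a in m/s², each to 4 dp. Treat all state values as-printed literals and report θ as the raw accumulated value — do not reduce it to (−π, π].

a = (v'−v)/dt = (0.445000)/0.25 = 1.7800
Δθ = θ'−θ = -0.026112;  (v·dt/L) = 3.3000·0.25/3.4 = 0.242647
tan δ = Δθ·L/(v·dt) = -0.107613  →  δ = -0.1072

δ = -0.1072, a = 1.7800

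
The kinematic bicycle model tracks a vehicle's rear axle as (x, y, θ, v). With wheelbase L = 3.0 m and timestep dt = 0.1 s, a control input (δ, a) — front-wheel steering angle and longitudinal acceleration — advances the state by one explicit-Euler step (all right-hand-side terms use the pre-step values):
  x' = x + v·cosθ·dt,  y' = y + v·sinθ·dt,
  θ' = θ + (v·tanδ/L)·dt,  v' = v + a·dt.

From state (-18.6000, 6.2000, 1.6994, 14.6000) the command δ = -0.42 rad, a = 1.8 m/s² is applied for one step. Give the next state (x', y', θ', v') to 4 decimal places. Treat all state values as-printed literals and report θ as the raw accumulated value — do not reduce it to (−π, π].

x' = -18.6000 + 14.6000·cos(1.6994)·0.1 = -18.7872
y' = 6.2000 + 14.6000·sin(1.6994)·0.1 = 7.6479
θ' = 1.6994 + (14.6000/3.0)·tan(-0.42)·0.1 = 1.4821
v' = 14.6000 + 1.8000·0.1 = 14.7800

(-18.7872, 7.6479, 1.4821, 14.7800)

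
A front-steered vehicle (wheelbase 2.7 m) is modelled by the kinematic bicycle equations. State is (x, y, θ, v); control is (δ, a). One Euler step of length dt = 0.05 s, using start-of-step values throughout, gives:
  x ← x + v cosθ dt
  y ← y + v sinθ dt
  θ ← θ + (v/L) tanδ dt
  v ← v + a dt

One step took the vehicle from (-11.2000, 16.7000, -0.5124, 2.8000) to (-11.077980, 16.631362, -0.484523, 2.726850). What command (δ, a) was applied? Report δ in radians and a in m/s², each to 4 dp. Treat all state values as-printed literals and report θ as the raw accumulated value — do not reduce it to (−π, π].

δ = 0.4933, a = -1.4630

a = (v'−v)/dt = (-0.073150)/0.05 = -1.4630
Δθ = θ'−θ = 0.027877;  (v·dt/L) = 2.8000·0.05/2.7 = 0.051852
tan δ = Δθ·L/(v·dt) = 0.537628  →  δ = 0.4933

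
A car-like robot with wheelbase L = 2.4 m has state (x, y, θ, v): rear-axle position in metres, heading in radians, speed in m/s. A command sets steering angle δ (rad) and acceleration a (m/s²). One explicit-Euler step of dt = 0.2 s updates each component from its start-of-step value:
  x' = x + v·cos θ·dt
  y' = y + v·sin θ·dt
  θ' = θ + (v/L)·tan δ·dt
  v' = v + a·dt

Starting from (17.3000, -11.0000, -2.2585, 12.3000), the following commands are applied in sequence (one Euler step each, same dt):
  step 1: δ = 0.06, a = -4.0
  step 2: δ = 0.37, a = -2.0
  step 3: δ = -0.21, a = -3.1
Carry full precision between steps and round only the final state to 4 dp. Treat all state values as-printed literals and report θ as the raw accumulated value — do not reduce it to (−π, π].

after step 1 (δ=0.06, a=-4.0): (15.738479, -12.900856, -2.196926, 11.500000)
after step 2 (δ=0.37, a=-2.0): (14.390649, -14.764550, -1.825224, 11.100000)
after step 3 (δ=-0.21, a=-3.1): (13.831894, -16.913082, -2.022381, 10.480000)

(13.8319, -16.9131, -2.0224, 10.4800)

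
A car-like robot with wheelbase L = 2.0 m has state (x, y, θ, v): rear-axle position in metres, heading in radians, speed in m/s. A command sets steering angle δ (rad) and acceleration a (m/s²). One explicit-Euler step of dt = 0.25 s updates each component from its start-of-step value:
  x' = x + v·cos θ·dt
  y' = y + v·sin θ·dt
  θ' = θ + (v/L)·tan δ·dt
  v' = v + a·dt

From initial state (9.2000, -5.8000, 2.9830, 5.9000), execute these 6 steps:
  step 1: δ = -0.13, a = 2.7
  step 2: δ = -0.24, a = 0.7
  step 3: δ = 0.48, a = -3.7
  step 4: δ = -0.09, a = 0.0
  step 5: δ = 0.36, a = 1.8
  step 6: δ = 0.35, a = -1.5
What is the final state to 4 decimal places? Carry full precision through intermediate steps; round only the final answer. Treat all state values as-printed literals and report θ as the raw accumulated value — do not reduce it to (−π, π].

(0.1905, -4.5630, 3.6194, 5.9000)

after step 1 (δ=-0.13, a=2.7): (7.743510, -5.567055, 2.886581, 6.575000)
after step 2 (δ=-0.24, a=0.7): (6.152919, -5.152409, 2.685455, 6.750000)
after step 3 (δ=0.48, a=-3.7): (4.637948, -4.409092, 3.124720, 5.825000)
after step 4 (δ=-0.09, a=0.0): (3.181905, -4.384522, 3.059011, 5.825000)
after step 5 (δ=0.36, a=1.8): (1.730618, -4.264400, 3.333080, 6.275000)
after step 6 (δ=0.35, a=-1.5): (0.190541, -4.562962, 3.619399, 5.900000)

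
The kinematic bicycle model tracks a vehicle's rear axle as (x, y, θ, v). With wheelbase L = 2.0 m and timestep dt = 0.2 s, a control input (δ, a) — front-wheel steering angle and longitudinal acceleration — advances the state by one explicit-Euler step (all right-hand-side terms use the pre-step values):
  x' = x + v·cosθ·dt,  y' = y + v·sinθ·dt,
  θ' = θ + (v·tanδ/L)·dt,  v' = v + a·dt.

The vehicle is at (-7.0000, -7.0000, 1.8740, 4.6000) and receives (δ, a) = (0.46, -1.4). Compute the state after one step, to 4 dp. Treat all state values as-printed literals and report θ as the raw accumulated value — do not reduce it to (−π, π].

x' = -7.0000 + 4.6000·cos(1.8740)·0.2 = -7.2747
y' = -7.0000 + 4.6000·sin(1.8740)·0.2 = -6.1220
θ' = 1.8740 + (4.6000/2.0)·tan(0.46)·0.2 = 2.1019
v' = 4.6000 − 1.4000·0.2 = 4.3200

(-7.2747, -6.1220, 2.1019, 4.3200)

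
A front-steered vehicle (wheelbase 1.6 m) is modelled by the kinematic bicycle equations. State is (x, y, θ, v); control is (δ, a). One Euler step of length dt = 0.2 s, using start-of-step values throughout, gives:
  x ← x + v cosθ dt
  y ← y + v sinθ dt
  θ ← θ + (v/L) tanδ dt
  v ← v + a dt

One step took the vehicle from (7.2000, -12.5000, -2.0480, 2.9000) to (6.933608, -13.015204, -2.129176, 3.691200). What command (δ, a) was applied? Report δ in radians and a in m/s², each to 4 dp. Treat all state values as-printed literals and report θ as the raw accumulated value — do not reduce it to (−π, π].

δ = -0.2203, a = 3.9560

a = (v'−v)/dt = (0.791200)/0.2 = 3.9560
Δθ = θ'−θ = -0.081176;  (v·dt/L) = 2.9000·0.2/1.6 = 0.362500
tan δ = Δθ·L/(v·dt) = -0.223934  →  δ = -0.2203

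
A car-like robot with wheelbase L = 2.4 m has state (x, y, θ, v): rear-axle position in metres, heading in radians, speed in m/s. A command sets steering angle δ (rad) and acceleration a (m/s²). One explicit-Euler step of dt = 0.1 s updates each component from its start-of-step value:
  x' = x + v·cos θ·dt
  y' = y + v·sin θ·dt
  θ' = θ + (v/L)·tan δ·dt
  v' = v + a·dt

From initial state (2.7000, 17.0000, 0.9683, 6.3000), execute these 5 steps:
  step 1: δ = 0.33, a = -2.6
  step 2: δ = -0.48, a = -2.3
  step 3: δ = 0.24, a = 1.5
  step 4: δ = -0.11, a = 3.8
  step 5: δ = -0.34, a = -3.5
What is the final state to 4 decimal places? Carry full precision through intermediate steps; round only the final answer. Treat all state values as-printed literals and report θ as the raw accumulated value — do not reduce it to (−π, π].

(4.3948, 19.5263, 0.8656, 5.9900)

after step 1 (δ=0.33, a=-2.6): (3.057022, 17.519072, 1.058213, 6.040000)
after step 2 (δ=-0.48, a=-2.3): (3.353242, 18.045446, 0.927192, 5.810000)
after step 3 (δ=0.24, a=1.5): (3.701889, 18.510210, 0.986434, 5.960000)
after step 4 (δ=-0.11, a=3.8): (4.030683, 19.007312, 0.959007, 6.340000)
after step 5 (δ=-0.34, a=-3.5): (4.394811, 19.526318, 0.865561, 5.990000)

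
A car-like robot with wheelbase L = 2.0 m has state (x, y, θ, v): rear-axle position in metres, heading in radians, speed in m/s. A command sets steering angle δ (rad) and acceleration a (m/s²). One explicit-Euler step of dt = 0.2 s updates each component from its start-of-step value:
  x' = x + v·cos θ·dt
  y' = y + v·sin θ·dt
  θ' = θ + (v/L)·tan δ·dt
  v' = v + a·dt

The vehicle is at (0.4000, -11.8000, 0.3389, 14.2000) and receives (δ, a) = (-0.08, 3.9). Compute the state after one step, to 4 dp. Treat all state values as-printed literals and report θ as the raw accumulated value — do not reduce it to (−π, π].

(3.0785, -10.8558, 0.2251, 14.9800)

x' = 0.4000 + 14.2000·cos(0.3389)·0.2 = 3.0785
y' = -11.8000 + 14.2000·sin(0.3389)·0.2 = -10.8558
θ' = 0.3389 + (14.2000/2.0)·tan(-0.08)·0.2 = 0.2251
v' = 14.2000 + 3.9000·0.2 = 14.9800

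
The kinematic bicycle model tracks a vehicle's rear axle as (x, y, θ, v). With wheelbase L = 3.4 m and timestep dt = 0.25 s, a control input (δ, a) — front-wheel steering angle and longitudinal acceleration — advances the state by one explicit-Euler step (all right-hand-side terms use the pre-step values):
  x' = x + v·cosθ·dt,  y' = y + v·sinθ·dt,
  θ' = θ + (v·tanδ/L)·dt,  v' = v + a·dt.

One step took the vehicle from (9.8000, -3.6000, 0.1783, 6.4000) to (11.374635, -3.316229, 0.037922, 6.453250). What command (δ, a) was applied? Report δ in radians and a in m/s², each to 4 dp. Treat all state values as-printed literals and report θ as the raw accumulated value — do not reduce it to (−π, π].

a = (v'−v)/dt = (0.053250)/0.25 = 0.2130
Δθ = θ'−θ = -0.140378;  (v·dt/L) = 6.4000·0.25/3.4 = 0.470588
tan δ = Δθ·L/(v·dt) = -0.298303  →  δ = -0.2899

δ = -0.2899, a = 0.2130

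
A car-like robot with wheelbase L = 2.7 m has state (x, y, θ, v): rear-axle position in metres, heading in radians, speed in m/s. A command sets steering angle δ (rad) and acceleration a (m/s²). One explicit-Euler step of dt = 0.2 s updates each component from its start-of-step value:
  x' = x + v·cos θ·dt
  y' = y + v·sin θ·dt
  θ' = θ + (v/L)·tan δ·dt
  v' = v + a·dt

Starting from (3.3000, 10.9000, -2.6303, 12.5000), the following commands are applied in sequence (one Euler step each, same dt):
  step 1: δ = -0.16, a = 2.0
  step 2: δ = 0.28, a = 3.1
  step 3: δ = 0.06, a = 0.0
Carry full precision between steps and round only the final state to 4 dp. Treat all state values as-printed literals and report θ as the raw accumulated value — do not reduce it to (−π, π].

after step 1 (δ=-0.16, a=2.0): (1.119718, 9.676738, -2.779725, 12.900000)
after step 2 (δ=0.28, a=3.1): (-1.293194, 8.763363, -2.504951, 13.520000)
after step 3 (δ=0.06, a=0.0): (-3.467473, 7.155840, -2.444790, 13.520000)

(-3.4675, 7.1558, -2.4448, 13.5200)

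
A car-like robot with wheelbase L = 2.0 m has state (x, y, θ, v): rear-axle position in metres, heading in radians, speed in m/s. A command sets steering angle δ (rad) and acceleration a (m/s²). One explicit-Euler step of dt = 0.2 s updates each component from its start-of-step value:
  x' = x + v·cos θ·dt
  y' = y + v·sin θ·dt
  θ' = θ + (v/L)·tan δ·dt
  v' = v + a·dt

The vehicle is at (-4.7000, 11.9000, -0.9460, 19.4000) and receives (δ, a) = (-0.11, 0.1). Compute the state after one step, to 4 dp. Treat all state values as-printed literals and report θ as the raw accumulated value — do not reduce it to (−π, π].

(-2.4305, 8.7530, -1.1603, 19.4200)

x' = -4.7000 + 19.4000·cos(-0.9460)·0.2 = -2.4305
y' = 11.9000 + 19.4000·sin(-0.9460)·0.2 = 8.7530
θ' = -0.9460 + (19.4000/2.0)·tan(-0.11)·0.2 = -1.1603
v' = 19.4000 + 0.1000·0.2 = 19.4200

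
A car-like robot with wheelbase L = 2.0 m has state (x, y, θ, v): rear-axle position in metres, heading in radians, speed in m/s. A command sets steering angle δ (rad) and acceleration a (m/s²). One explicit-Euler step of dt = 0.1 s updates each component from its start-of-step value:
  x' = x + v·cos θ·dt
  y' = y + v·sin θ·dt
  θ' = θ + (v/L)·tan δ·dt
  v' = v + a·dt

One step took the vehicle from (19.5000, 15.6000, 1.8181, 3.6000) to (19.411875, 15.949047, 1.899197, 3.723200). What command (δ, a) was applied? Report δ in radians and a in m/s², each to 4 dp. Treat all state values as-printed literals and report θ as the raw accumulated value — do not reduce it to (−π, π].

a = (v'−v)/dt = (0.123200)/0.1 = 1.2320
Δθ = θ'−θ = 0.081097;  (v·dt/L) = 3.6000·0.1/2.0 = 0.180000
tan δ = Δθ·L/(v·dt) = 0.450539  →  δ = 0.4233

δ = 0.4233, a = 1.2320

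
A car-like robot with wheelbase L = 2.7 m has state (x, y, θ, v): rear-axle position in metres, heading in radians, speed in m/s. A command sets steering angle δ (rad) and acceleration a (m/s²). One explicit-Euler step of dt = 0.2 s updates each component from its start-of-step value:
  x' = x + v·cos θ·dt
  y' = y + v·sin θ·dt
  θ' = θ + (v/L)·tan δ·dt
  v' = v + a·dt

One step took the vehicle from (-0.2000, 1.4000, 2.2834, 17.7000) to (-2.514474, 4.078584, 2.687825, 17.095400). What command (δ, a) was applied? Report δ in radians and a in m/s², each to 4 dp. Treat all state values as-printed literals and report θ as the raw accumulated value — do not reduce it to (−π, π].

a = (v'−v)/dt = (-0.604600)/0.2 = -3.0230
Δθ = θ'−θ = 0.404425;  (v·dt/L) = 17.7000·0.2/2.7 = 1.311111
tan δ = Δθ·L/(v·dt) = 0.308460  →  δ = 0.2992

δ = 0.2992, a = -3.0230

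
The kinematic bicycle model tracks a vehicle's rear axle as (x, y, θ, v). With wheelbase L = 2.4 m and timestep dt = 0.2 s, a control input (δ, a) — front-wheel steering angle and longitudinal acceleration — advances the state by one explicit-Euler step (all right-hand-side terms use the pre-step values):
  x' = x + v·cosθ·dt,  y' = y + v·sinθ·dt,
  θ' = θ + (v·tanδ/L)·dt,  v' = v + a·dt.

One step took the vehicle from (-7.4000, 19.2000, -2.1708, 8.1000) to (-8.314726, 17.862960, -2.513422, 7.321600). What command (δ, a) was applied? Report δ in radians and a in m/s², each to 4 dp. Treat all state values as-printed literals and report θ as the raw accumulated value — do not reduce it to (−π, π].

δ = -0.4697, a = -3.8920

a = (v'−v)/dt = (-0.778400)/0.2 = -3.8920
Δθ = θ'−θ = -0.342622;  (v·dt/L) = 8.1000·0.2/2.4 = 0.675000
tan δ = Δθ·L/(v·dt) = -0.507588  →  δ = -0.4697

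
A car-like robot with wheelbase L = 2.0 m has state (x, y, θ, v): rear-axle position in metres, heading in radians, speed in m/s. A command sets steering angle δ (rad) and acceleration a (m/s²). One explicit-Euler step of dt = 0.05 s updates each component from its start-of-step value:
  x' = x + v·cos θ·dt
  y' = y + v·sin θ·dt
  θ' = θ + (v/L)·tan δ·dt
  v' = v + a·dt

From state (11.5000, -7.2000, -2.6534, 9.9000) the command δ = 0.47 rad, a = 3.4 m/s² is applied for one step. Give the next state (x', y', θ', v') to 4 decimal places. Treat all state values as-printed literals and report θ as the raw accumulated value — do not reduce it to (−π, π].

(11.0628, -7.4322, -2.5277, 10.0700)

x' = 11.5000 + 9.9000·cos(-2.6534)·0.05 = 11.0628
y' = -7.2000 + 9.9000·sin(-2.6534)·0.05 = -7.4322
θ' = -2.6534 + (9.9000/2.0)·tan(0.47)·0.05 = -2.5277
v' = 9.9000 + 3.4000·0.05 = 10.0700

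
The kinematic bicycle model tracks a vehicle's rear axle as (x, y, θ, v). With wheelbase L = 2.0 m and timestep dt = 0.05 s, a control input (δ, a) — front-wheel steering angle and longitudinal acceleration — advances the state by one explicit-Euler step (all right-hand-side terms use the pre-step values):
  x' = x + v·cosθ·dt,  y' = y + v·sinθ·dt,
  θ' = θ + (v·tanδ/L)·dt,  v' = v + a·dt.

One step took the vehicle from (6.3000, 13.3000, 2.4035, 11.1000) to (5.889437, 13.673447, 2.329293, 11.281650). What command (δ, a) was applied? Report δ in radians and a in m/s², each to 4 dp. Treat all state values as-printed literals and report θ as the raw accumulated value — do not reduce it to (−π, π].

a = (v'−v)/dt = (0.181650)/0.05 = 3.6330
Δθ = θ'−θ = -0.074207;  (v·dt/L) = 11.1000·0.05/2.0 = 0.277500
tan δ = Δθ·L/(v·dt) = -0.267413  →  δ = -0.2613

δ = -0.2613, a = 3.6330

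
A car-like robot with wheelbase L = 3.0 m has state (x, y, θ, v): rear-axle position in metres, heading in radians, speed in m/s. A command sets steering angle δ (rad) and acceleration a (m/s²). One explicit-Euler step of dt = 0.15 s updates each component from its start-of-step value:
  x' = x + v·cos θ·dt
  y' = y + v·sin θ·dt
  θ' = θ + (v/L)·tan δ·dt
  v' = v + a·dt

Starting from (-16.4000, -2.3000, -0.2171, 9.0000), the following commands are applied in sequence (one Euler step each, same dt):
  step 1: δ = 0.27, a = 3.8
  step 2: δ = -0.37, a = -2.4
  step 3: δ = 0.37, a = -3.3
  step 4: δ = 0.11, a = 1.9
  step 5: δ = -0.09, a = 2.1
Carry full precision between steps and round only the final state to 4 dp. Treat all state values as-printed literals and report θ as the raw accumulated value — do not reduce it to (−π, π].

(-9.6749, -3.3021, -0.0920, 9.3150)

after step 1 (δ=0.27, a=3.8): (-15.081690, -2.590788, -0.092559, 9.570000)
after step 2 (δ=-0.37, a=-2.4): (-13.652334, -2.723467, -0.278151, 9.210000)
after step 3 (δ=0.37, a=-3.3): (-12.323933, -3.102797, -0.099540, 8.715000)
after step 4 (δ=0.11, a=1.9): (-11.023154, -3.232706, -0.051414, 9.000000)
after step 5 (δ=-0.09, a=2.1): (-9.674938, -3.302084, -0.092023, 9.315000)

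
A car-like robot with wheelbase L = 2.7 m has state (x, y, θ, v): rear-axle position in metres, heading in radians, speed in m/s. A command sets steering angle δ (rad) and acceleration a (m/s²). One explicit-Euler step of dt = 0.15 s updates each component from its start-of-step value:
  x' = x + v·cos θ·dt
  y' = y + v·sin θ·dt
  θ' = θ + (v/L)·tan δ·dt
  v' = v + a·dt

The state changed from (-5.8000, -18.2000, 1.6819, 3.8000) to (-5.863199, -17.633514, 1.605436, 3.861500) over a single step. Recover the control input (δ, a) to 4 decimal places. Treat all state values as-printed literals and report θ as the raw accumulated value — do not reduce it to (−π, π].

a = (v'−v)/dt = (0.061500)/0.15 = 0.4100
Δθ = θ'−θ = -0.076464;  (v·dt/L) = 3.8000·0.15/2.7 = 0.211111
tan δ = Δθ·L/(v·dt) = -0.362198  →  δ = -0.3475

δ = -0.3475, a = 0.4100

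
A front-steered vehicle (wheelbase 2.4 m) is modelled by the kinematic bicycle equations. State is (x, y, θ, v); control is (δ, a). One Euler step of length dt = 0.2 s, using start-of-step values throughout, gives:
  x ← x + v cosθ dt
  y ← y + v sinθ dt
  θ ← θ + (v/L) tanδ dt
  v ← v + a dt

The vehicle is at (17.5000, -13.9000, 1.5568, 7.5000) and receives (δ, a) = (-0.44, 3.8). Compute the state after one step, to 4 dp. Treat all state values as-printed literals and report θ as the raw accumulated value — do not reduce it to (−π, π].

x' = 17.5000 + 7.5000·cos(1.5568)·0.2 = 17.5210
y' = -13.9000 + 7.5000·sin(1.5568)·0.2 = -12.4001
θ' = 1.5568 + (7.5000/2.4)·tan(-0.44)·0.2 = 1.2626
v' = 7.5000 + 3.8000·0.2 = 8.2600

(17.5210, -12.4001, 1.2626, 8.2600)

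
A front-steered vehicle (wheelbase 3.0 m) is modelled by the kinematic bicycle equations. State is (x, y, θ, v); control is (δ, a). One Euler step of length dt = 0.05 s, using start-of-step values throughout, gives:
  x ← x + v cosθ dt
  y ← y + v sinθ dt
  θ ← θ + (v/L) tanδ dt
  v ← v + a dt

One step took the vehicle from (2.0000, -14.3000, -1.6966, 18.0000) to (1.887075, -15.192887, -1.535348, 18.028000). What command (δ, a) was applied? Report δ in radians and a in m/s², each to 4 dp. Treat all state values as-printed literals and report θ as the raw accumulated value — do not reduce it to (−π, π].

δ = 0.4932, a = 0.5600

a = (v'−v)/dt = (0.028000)/0.05 = 0.5600
Δθ = θ'−θ = 0.161252;  (v·dt/L) = 18.0000·0.05/3.0 = 0.300000
tan δ = Δθ·L/(v·dt) = 0.537507  →  δ = 0.4932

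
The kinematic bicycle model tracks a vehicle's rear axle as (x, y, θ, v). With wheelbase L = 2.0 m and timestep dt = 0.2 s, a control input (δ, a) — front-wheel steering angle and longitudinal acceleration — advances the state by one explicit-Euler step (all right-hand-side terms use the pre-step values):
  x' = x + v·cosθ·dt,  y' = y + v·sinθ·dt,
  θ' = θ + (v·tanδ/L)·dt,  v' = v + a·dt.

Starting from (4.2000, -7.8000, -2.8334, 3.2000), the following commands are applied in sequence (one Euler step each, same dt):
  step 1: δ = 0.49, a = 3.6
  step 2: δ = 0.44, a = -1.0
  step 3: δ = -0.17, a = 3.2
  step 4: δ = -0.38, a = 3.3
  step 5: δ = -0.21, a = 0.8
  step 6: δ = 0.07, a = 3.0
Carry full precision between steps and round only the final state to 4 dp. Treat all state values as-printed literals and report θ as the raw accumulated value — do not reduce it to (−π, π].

after step 1 (δ=0.49, a=3.6): (3.590155, -7.994136, -2.662716, 3.920000)
after step 2 (δ=0.44, a=-1.0): (2.894344, -8.355389, -2.478170, 3.720000)
after step 3 (δ=-0.17, a=3.2): (2.308155, -8.813557, -2.542026, 4.360000)
after step 4 (δ=-0.38, a=3.3): (1.588249, -9.305613, -2.716170, 5.020000)
after step 5 (δ=-0.21, a=0.8): (0.673741, -9.719970, -2.823168, 5.180000)
after step 6 (δ=0.07, a=3.0): (-0.310179, -10.044312, -2.786848, 5.780000)

(-0.3102, -10.0443, -2.7868, 5.7800)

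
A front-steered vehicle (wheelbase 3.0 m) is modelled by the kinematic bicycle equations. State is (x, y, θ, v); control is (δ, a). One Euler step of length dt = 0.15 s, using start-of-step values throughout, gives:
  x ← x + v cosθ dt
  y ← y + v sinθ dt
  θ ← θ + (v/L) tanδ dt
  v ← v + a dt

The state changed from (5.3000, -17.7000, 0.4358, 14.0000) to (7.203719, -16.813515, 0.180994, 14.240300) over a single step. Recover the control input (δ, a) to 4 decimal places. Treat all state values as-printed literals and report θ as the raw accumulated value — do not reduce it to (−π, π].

a = (v'−v)/dt = (0.240300)/0.15 = 1.6020
Δθ = θ'−θ = -0.254806;  (v·dt/L) = 14.0000·0.15/3.0 = 0.700000
tan δ = Δθ·L/(v·dt) = -0.364009  →  δ = -0.3491

δ = -0.3491, a = 1.6020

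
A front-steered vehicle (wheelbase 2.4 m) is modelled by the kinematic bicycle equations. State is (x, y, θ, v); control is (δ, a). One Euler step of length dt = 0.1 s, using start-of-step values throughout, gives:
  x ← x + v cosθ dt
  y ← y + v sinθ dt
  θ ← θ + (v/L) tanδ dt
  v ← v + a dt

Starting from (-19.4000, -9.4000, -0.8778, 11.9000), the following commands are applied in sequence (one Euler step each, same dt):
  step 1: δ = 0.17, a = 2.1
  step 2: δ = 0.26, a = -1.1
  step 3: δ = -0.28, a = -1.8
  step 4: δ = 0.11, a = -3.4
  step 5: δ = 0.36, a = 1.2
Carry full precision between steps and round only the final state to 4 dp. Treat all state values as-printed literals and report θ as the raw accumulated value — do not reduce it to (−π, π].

after step 1 (δ=0.17, a=2.1): (-18.639774, -10.315509, -0.792687, 12.110000)
after step 2 (δ=0.26, a=-1.1): (-17.789732, -11.178034, -0.658457, 12.000000)
after step 3 (δ=-0.28, a=-1.8): (-16.840607, -11.912310, -0.802234, 11.820000)
after step 4 (δ=0.11, a=-3.4): (-16.018996, -12.762063, -0.747839, 11.480000)
after step 5 (δ=0.36, a=1.2): (-15.177328, -13.542767, -0.567793, 11.600000)

(-15.1773, -13.5428, -0.5678, 11.6000)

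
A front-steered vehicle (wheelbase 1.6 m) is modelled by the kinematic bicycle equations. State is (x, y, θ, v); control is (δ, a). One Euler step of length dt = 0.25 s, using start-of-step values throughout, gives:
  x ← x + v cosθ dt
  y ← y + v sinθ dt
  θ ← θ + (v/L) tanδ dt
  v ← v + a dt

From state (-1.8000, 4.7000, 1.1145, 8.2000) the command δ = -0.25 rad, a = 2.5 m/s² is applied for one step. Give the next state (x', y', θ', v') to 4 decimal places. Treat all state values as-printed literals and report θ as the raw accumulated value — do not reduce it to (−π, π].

x' = -1.8000 + 8.2000·cos(1.1145)·0.25 = -0.8967
y' = 4.7000 + 8.2000·sin(1.1145)·0.25 = 6.5403
θ' = 1.1145 + (8.2000/1.6)·tan(-0.25)·0.25 = 0.7873
v' = 8.2000 + 2.5000·0.25 = 8.8250

(-0.8967, 6.5403, 0.7873, 8.8250)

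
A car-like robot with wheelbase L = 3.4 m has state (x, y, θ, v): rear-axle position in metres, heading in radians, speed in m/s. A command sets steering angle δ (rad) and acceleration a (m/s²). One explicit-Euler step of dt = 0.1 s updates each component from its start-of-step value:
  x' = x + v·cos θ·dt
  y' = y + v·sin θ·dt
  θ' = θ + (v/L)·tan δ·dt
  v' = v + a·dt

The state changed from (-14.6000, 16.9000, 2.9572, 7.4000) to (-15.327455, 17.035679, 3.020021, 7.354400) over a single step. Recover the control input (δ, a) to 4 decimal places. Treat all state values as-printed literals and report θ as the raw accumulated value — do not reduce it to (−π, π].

a = (v'−v)/dt = (-0.045600)/0.1 = -0.4560
Δθ = θ'−θ = 0.062821;  (v·dt/L) = 7.4000·0.1/3.4 = 0.217647
tan δ = Δθ·L/(v·dt) = 0.288637  →  δ = 0.2810

δ = 0.2810, a = -0.4560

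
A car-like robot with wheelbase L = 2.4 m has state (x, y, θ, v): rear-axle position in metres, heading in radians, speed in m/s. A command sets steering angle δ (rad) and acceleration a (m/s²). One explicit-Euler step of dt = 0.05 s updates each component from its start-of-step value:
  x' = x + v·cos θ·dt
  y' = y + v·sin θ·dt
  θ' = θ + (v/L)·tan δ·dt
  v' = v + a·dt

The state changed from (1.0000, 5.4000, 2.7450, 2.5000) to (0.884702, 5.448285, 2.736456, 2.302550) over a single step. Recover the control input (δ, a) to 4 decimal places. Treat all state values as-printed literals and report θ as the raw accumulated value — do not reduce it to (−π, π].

δ = -0.1626, a = -3.9490

a = (v'−v)/dt = (-0.197450)/0.05 = -3.9490
Δθ = θ'−θ = -0.008544;  (v·dt/L) = 2.5000·0.05/2.4 = 0.052083
tan δ = Δθ·L/(v·dt) = -0.164045  →  δ = -0.1626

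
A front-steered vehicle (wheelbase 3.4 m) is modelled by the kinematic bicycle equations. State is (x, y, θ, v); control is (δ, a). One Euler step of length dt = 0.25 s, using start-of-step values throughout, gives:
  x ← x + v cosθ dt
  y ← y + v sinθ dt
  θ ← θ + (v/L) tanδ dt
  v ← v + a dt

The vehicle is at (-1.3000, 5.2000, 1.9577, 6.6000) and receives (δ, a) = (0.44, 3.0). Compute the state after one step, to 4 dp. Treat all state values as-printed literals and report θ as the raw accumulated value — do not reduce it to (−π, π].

x' = -1.3000 + 6.6000·cos(1.9577)·0.25 = -1.9226
y' = 5.2000 + 6.6000·sin(1.9577)·0.25 = 6.7280
θ' = 1.9577 + (6.6000/3.4)·tan(0.44)·0.25 = 2.1862
v' = 6.6000 + 3.0000·0.25 = 7.3500

(-1.9226, 6.7280, 2.1862, 7.3500)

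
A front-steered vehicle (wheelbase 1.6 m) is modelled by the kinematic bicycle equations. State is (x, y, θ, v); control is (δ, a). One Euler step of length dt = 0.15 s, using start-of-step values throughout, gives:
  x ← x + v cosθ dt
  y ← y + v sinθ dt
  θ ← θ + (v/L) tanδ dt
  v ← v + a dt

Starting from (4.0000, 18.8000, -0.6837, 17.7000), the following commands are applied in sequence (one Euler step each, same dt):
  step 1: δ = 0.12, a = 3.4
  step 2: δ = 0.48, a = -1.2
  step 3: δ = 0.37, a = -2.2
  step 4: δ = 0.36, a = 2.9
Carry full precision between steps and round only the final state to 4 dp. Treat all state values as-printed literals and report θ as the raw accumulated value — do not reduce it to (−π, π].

after step 1 (δ=0.12, a=3.4): (6.058265, 17.122927, -0.483614, 18.210000)
after step 2 (δ=0.48, a=-1.2): (8.476517, 15.852831, 0.405167, 18.030000)
after step 3 (δ=0.37, a=-2.2): (10.962052, 16.918869, 1.060777, 17.700000)
after step 4 (δ=0.36, a=2.9): (12.258208, 19.235980, 1.685370, 18.135000)

(12.2582, 19.2360, 1.6854, 18.1350)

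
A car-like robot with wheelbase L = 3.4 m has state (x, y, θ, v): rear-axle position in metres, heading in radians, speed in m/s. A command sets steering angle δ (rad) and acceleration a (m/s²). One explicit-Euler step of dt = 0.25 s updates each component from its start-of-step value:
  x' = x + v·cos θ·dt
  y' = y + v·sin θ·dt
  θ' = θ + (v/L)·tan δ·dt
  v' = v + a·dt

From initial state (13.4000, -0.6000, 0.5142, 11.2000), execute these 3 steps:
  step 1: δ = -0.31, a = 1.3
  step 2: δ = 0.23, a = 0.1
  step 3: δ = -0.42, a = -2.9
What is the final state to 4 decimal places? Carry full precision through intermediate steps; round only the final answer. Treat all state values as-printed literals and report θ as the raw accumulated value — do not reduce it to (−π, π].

(21.2308, 2.7440, 0.0696, 10.8250)

after step 1 (δ=-0.31, a=1.3): (15.837922, 0.777148, 0.250401, 11.525000)
after step 2 (δ=0.23, a=0.1): (18.629315, 1.491099, 0.448820, 11.550000)
after step 3 (δ=-0.42, a=-2.9): (21.230836, 2.743994, 0.069562, 10.825000)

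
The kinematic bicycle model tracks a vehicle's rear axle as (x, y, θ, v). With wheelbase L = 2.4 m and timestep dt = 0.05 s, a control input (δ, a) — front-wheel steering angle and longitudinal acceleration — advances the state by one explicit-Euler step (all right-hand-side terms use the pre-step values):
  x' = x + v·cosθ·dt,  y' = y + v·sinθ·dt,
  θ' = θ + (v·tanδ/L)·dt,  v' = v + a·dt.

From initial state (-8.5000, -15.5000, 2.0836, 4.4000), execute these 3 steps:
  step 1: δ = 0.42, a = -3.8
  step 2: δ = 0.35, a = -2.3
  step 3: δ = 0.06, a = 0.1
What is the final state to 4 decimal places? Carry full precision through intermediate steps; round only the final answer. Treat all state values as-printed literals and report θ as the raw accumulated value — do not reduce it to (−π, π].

after step 1 (δ=0.42, a=-3.8): (-8.607937, -15.308298, 2.124536, 4.210000)
after step 2 (δ=0.35, a=-2.3): (-8.718633, -15.129254, 2.156552, 4.095000)
after step 3 (δ=0.06, a=0.1): (-8.831825, -14.958637, 2.161677, 4.100000)

(-8.8318, -14.9586, 2.1617, 4.1000)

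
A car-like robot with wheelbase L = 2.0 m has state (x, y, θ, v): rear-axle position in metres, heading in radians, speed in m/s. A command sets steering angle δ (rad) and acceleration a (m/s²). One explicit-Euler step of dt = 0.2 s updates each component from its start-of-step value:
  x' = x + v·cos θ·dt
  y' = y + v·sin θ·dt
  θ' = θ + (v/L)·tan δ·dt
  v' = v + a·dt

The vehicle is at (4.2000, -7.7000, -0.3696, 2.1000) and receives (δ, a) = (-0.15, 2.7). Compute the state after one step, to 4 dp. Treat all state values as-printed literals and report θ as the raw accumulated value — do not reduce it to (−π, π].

x' = 4.2000 + 2.1000·cos(-0.3696)·0.2 = 4.5916
y' = -7.7000 + 2.1000·sin(-0.3696)·0.2 = -7.8517
θ' = -0.3696 + (2.1000/2.0)·tan(-0.15)·0.2 = -0.4013
v' = 2.1000 + 2.7000·0.2 = 2.6400

(4.5916, -7.8517, -0.4013, 2.6400)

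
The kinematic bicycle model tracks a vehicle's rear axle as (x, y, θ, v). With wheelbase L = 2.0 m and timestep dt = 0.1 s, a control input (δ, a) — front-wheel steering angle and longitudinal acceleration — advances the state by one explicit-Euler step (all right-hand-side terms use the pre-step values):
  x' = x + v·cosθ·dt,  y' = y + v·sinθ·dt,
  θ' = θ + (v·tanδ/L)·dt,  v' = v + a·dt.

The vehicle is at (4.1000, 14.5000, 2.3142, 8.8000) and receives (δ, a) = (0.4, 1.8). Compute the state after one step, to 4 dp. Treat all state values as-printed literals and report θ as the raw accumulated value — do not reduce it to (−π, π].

(3.5044, 15.1478, 2.5002, 8.9800)

x' = 4.1000 + 8.8000·cos(2.3142)·0.1 = 3.5044
y' = 14.5000 + 8.8000·sin(2.3142)·0.1 = 15.1478
θ' = 2.3142 + (8.8000/2.0)·tan(0.4)·0.1 = 2.5002
v' = 8.8000 + 1.8000·0.1 = 8.9800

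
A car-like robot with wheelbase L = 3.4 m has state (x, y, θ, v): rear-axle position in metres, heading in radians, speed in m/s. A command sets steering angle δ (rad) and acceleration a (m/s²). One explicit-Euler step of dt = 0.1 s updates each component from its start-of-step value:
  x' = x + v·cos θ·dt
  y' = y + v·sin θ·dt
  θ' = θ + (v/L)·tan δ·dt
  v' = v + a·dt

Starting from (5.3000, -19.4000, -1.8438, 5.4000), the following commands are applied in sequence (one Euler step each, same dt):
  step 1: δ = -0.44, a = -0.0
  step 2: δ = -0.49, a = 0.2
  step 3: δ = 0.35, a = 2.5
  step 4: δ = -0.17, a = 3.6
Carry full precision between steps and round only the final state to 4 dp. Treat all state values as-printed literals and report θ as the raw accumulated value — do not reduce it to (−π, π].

after step 1 (δ=-0.44, a=-0.0): (5.154402, -19.920001, -1.918571, 5.400000)
after step 2 (δ=-0.49, a=0.2): (4.970367, -20.427673, -2.003286, 5.420000)
after step 3 (δ=0.35, a=2.5): (4.743197, -20.919769, -1.945096, 5.670000)
after step 4 (δ=-0.17, a=3.6): (4.535890, -21.447512, -1.973722, 6.030000)

(4.5359, -21.4475, -1.9737, 6.0300)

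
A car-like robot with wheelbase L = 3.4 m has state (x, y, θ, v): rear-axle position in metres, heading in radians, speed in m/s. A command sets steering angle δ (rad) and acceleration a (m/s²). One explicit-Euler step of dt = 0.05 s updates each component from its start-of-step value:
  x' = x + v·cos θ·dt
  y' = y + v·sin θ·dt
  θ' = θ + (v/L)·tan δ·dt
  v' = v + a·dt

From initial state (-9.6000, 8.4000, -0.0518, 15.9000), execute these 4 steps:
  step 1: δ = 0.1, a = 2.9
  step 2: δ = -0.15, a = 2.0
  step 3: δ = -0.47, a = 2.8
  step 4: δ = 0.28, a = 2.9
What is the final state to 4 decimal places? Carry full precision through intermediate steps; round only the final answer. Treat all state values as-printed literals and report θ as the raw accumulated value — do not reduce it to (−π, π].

after step 1 (δ=0.1, a=2.9): (-8.806066, 8.358837, -0.028339, 16.045000)
after step 2 (δ=-0.15, a=2.0): (-8.004138, 8.336105, -0.064001, 16.145000)
after step 3 (δ=-0.47, a=2.8): (-7.198541, 8.284476, -0.184605, 16.285000)
after step 4 (δ=0.28, a=2.9): (-6.398126, 8.135013, -0.115740, 16.430000)

(-6.3981, 8.1350, -0.1157, 16.4300)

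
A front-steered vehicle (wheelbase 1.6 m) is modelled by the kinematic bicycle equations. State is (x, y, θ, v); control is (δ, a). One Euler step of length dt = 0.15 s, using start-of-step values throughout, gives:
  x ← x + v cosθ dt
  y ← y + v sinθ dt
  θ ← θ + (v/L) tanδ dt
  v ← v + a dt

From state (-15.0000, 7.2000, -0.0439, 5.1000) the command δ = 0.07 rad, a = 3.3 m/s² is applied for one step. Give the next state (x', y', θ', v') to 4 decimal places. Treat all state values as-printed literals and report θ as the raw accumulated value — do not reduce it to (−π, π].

x' = -15.0000 + 5.1000·cos(-0.0439)·0.15 = -14.2357
y' = 7.2000 + 5.1000·sin(-0.0439)·0.15 = 7.1664
θ' = -0.0439 + (5.1000/1.6)·tan(0.07)·0.15 = -0.0104
v' = 5.1000 + 3.3000·0.15 = 5.5950

(-14.2357, 7.1664, -0.0104, 5.5950)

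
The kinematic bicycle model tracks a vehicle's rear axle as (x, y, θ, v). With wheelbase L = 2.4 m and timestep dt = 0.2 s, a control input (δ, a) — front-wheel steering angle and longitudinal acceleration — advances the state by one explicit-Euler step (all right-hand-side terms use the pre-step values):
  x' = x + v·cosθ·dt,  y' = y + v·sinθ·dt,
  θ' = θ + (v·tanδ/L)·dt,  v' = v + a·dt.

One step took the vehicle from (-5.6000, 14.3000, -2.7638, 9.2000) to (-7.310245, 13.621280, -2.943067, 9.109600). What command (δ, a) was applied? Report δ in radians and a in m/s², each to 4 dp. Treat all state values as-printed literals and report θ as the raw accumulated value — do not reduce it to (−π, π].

a = (v'−v)/dt = (-0.090400)/0.2 = -0.4520
Δθ = θ'−θ = -0.179267;  (v·dt/L) = 9.2000·0.2/2.4 = 0.766667
tan δ = Δθ·L/(v·dt) = -0.233827  →  δ = -0.2297

δ = -0.2297, a = -0.4520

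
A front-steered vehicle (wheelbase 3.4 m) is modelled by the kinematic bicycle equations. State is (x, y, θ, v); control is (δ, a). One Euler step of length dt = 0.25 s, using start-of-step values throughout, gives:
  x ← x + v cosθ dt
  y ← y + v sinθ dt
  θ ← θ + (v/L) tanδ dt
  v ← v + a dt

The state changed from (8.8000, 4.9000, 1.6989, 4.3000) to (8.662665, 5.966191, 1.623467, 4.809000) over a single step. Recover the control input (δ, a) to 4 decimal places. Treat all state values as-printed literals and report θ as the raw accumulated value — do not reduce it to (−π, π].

a = (v'−v)/dt = (0.509000)/0.25 = 2.0360
Δθ = θ'−θ = -0.075433;  (v·dt/L) = 4.3000·0.25/3.4 = 0.316176
tan δ = Δθ·L/(v·dt) = -0.238579  →  δ = -0.2342

δ = -0.2342, a = 2.0360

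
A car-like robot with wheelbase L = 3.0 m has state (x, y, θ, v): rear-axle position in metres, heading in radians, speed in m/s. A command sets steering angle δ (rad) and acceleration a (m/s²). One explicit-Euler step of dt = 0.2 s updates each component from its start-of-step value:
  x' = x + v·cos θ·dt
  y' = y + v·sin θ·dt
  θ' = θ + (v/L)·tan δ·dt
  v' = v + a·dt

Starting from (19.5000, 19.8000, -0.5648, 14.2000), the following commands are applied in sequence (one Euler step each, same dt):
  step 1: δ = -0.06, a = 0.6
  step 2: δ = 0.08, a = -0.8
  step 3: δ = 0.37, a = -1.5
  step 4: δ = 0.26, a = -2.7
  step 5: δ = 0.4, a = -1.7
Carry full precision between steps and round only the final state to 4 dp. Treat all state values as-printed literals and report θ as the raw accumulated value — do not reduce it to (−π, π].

after step 1 (δ=-0.06, a=0.6): (21.898936, 18.279899, -0.621668, 14.320000)
after step 2 (δ=0.08, a=-0.8): (24.227104, 16.611928, -0.545132, 14.160000)
after step 3 (δ=0.37, a=-1.5): (26.648632, 15.143449, -0.178989, 13.860000)
after step 4 (δ=0.26, a=-2.7): (29.376347, 14.649937, 0.066815, 13.320000)
after step 5 (δ=0.4, a=-1.7): (32.034403, 14.827800, 0.442256, 12.980000)

(32.0344, 14.8278, 0.4423, 12.9800)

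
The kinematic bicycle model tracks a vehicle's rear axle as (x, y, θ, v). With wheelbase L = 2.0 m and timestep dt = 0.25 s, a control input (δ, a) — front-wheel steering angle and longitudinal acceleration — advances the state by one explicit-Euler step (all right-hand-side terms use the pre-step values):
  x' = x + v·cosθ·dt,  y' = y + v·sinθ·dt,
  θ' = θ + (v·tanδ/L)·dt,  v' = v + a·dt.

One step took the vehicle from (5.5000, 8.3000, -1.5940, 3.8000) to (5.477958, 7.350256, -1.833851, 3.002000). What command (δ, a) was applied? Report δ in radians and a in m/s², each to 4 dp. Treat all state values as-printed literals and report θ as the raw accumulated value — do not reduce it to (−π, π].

δ = -0.4676, a = -3.1920

a = (v'−v)/dt = (-0.798000)/0.25 = -3.1920
Δθ = θ'−θ = -0.239851;  (v·dt/L) = 3.8000·0.25/2.0 = 0.475000
tan δ = Δθ·L/(v·dt) = -0.504949  →  δ = -0.4676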